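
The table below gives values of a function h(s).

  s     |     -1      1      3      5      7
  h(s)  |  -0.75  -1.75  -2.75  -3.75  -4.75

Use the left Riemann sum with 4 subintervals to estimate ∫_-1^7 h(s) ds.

Δs = 2.
Sum = 2·[(-0.75) + (-1.75) + (-2.75) + (-3.75)] = -18.

-18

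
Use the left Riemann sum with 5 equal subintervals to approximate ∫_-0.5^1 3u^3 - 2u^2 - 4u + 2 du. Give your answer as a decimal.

2.0775

Δu = (1 − (-0.5))/5 = 0.3.
Left endpoints: -0.5, -0.2, 0.1, 0.4, 0.7.
f(-0.5) = 3.125, f(-0.2) = 2.696, f(0.1) = 1.583, f(0.4) = 0.272, f(0.7) = -0.751.
Sum = Δu · [f(-0.5) + f(-0.2) + f(0.1) + f(0.4) + f(0.7)].
Sum = 2.0775.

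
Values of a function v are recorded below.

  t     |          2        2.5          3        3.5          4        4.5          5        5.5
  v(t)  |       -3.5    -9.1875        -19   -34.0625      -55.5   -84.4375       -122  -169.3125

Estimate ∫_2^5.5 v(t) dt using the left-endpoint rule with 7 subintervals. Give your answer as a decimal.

-163.84375

Δt = 0.5.
Sum = 0.5·[(-3.5) + (-9.1875) + (-19) + (-34.0625) + (-55.5) + (-84.4375) + (-122)] = -163.84375.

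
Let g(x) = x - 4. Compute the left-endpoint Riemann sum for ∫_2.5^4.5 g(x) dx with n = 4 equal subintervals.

Δx = (4.5 − 2.5)/4 = 0.5.
Left endpoints: 2.5, 3, 3.5, 4.
g(2.5) = -1.5, g(3) = -1, g(3.5) = -0.5, g(4) = 0.
Sum = Δx · [g(2.5) + g(3) + g(3.5) + g(4)].
Sum = -1.5.

-1.5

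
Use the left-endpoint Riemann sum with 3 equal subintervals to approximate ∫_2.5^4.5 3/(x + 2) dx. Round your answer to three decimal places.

1.174

Δx = (4.5 − 2.5)/3 = 2/3.
Left endpoints: 2.5, 19/6, 23/6.
f(2.5) = 2/3, f(19/6) = 18/31, f(23/6) = 18/35.
Sum = Δx · [f(2.5) + f(19/6) + f(23/6)].
Sum ≈ 1.174.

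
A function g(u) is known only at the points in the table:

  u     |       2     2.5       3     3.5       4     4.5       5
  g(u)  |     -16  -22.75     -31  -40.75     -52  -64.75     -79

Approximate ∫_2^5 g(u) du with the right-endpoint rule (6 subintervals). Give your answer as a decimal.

Δu = 0.5.
Sum = 0.5·[(-22.75) + (-31) + (-40.75) + (-52) + (-64.75) + (-79)] = -145.125.

-145.125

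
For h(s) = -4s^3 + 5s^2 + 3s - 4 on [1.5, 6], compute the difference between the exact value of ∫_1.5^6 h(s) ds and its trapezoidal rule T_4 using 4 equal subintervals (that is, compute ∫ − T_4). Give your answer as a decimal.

Exact integral: ∫_1.5^6 h(s) ds = -903.9375.
T_4 = -941.90625.
Error = -903.9375 − (-941.90625) = 37.96875.

37.96875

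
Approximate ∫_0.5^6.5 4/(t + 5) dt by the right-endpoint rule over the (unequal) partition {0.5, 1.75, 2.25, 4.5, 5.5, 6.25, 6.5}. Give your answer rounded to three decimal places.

Subinterval widths: 1.25, 0.5, 2.25, 1, 0.75, 0.25.
Right endpoints: 1.75, 2.25, 4.5, 5.5, 6.25, 6.5.
f(1.75) = 16/27, f(2.25) = 16/29, f(4.5) = 8/19, f(5.5) = 8/21, f(6.25) = 16/45, f(6.5) = 8/23.
Sum = Σ Δt_i · f(t_i).
Sum ≈ 2.699.

2.699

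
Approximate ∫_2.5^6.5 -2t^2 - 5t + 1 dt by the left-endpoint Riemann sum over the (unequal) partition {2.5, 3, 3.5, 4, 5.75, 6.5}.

-208.15625

Subinterval widths: 0.5, 0.5, 0.5, 1.75, 0.75.
Left endpoints: 2.5, 3, 3.5, 4, 5.75.
f(2.5) = -24, f(3) = -32, f(3.5) = -41, f(4) = -51, f(5.75) = -93.875.
Sum = Σ Δt_i · f(t_i).
Sum = -208.15625.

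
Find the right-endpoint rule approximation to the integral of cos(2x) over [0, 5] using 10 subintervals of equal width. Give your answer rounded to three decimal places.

-0.709

Δx = (5 − 0)/10 = 0.5.
Right endpoints: 0.5, 1, 1.5, 2, 2.5, 3, 3.5, 4, 4.5, 5.
f(0.5) ≈ 0.540, f(1) ≈ -0.416, f(1.5) ≈ -0.990, f(2) ≈ -0.654, f(2.5) ≈ 0.284, f(3) ≈ 0.960, f(3.5) ≈ 0.754, f(4) ≈ -0.146, f(4.5) ≈ -0.911, f(5) ≈ -0.839.
Sum = Δx · [f(0.5) + f(1) + f(1.5) + ...].
Sum ≈ -0.709.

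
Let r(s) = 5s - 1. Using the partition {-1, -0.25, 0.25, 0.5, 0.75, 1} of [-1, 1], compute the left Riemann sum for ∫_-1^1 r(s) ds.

-4.5

Subinterval widths: 0.75, 0.5, 0.25, 0.25, 0.25.
Left endpoints: -1, -0.25, 0.25, 0.5, 0.75.
r(-1) = -6, r(-0.25) = -2.25, r(0.25) = 0.25, r(0.5) = 1.5, r(0.75) = 2.75.
Sum = Σ Δs_i · r(s_i).
Sum = -4.5.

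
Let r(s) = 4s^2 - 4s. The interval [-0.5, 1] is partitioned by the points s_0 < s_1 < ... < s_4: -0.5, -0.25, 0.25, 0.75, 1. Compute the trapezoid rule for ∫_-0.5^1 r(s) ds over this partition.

0.1875

Subinterval widths: 0.25, 0.5, 0.5, 0.25.
r(-0.5) = 3, r(-0.25) = 1.25, r(0.25) = -0.75, r(0.75) = -0.75, r(1) = 0.
On each subinterval the trapezoid contributes (Δs_i/2)·[r(s_{i-1}) + r(s_i)].
Sum = 0.1875.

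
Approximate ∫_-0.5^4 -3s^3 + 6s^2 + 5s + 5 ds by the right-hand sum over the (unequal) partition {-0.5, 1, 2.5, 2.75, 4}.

Subinterval widths: 1.5, 1.5, 0.25, 1.25.
Right endpoints: 1, 2.5, 2.75, 4.
f(1) = 13, f(2.5) = 8.125, f(2.75) = 1.734375, f(4) = -71.
Sum = Σ Δs_i · f(s_i).
Sum = -56.62890625.

-56.62890625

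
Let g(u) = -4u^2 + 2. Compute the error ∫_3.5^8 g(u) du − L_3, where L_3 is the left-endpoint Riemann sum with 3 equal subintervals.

Exact integral: ∫_3.5^8 g(u) du = -616.5.
L_3 = -468.
Error = -616.5 − (-468) = -148.5.

-148.5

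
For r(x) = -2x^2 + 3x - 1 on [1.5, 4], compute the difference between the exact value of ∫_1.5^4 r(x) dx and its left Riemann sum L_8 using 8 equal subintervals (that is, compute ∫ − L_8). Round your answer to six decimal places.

-3.043620

Exact integral: ∫_1.5^4 r(x) dx ≈ -22.29166667.
L_8 ≈ -19.24804688.
Error ≈ -22.29166667 − (-19.24804688) ≈ -3.043620.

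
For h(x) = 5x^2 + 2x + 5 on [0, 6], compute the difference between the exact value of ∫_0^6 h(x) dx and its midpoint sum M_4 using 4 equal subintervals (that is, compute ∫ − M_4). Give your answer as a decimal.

5.625

Exact integral: ∫_0^6 h(x) dx = 426.
M_4 = 420.375.
Error = 426 − 420.375 = 5.625.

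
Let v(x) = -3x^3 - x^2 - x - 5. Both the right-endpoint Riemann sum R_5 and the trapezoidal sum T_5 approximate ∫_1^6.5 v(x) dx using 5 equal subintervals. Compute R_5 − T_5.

R_5 = -1993.1175.
T_5 = -1515.92375.
R_5 − T_5 = -477.19375.

-477.19375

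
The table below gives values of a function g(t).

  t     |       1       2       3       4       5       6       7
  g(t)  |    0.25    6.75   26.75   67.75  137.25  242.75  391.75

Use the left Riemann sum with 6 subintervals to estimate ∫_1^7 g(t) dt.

481.5

Δt = 1.
Sum = 1·[0.25 + 6.75 + 26.75 + 67.75 + 137.25 + 242.75] = 481.5.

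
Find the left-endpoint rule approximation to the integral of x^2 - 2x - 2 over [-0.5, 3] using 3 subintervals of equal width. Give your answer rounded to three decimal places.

Δx = (3 − (-0.5))/3 = 7/6.
Left endpoints: -0.5, 2/3, 11/6.
f(-0.5) = -0.75, f(2/3) = -26/9, f(11/6) = -83/36.
Sum = Δx · [f(-0.5) + f(2/3) + f(11/6)].
Sum ≈ -6.935.

-6.935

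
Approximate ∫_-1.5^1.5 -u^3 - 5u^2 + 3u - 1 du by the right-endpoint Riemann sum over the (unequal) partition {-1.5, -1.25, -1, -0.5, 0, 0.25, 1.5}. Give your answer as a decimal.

Subinterval widths: 0.25, 0.25, 0.5, 0.5, 0.25, 1.25.
Right endpoints: -1.25, -1, -0.5, 0, 0.25, 1.5.
f(-1.25) = -10.609375, f(-1) = -8, f(-0.5) = -3.625, f(0) = -1, f(0.25) = -0.578125, f(1.5) = -11.125.
Sum = Σ Δu_i · f(u_i).
Sum = -21.015625.

-21.015625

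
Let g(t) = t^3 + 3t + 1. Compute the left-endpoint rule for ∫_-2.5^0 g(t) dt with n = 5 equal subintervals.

-22.8125

Δt = (0 − (-2.5))/5 = 0.5.
Left endpoints: -2.5, -2, -1.5, -1, -0.5.
g(-2.5) = -22.125, g(-2) = -13, g(-1.5) = -6.875, g(-1) = -3, g(-0.5) = -0.625.
Sum = Δt · [g(-2.5) + g(-2) + g(-1.5) + g(-1) + g(-0.5)].
Sum = -22.8125.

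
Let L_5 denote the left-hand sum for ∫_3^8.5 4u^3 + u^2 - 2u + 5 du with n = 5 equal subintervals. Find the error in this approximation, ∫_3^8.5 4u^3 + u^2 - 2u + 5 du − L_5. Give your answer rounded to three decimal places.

Exact integral: ∫_3^8.5 f(u) du ≈ 5299.02083.
L_5 = 4056.25.
Error ≈ 5299.02083 − 4056.25 ≈ 1242.771.

1242.771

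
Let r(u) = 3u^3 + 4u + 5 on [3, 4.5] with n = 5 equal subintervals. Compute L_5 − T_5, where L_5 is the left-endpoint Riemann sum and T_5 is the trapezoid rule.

L_5 = 247.8.
T_5 = 277.55625.
L_5 − T_5 = -29.75625.

-29.75625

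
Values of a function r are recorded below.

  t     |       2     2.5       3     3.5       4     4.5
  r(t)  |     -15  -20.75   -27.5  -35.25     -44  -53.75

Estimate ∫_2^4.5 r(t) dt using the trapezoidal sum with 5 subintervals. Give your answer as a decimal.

Δt = 0.5.
T_5 = (0.5/2)·[(-15) + 2·(-20.75) + 2·(-27.5) + 2·(-35.25) + 2·(-44) + (-53.75)] = -80.9375.

-80.9375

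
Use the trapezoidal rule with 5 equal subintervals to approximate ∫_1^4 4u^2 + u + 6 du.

110.22

Δu = (4 − 1)/5 = 0.6.
f(1) = 11, f(1.6) = 17.84, f(2.2) = 27.56, f(2.8) = 40.16, f(3.4) = 55.64, f(4) = 74.
T_5 = (Δu/2)·[f(u_0) + 2f(u_1) + ... + 2f(u_{4}) + f(u_5)].
Sum = 110.22.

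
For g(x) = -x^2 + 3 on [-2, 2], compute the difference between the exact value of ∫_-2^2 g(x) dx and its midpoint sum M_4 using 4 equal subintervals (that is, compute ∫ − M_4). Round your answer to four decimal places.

-0.3333

Exact integral: ∫_-2^2 g(x) dx ≈ 6.666667.
M_4 = 7.
Error ≈ 6.666667 − 7 ≈ -0.3333.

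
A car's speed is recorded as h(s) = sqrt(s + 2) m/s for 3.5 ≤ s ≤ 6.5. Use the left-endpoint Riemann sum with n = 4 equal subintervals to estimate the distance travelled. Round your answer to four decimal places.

7.7061

Δs = (6.5 − 3.5)/4 = 0.75.
Left endpoints: 3.5, 4.25, 5, 5.75.
h(3.5) ≈ 2.3452, h(4.25) ≈ 2.5000, h(5) ≈ 2.6458, h(5.75) ≈ 2.7839.
Sum = Δs · [h(3.5) + h(4.25) + h(5) + h(5.75)].
Sum ≈ 7.7061.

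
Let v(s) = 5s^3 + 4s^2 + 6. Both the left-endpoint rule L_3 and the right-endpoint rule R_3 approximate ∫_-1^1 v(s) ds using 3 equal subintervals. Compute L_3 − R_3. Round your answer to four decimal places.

L_3 ≈ 11.925926.
R_3 ≈ 18.592593.
L_3 − R_3 ≈ -6.6667.

-6.6667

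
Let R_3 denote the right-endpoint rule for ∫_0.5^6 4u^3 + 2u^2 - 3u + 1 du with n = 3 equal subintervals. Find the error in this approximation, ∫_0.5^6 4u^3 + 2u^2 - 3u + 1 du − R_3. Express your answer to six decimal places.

Exact integral: ∫_0.5^6 f(u) du ≈ 1391.72916667.
R_3 ≈ 2360.00925926.
Error ≈ 1391.72916667 − 2360.00925926 ≈ -968.280093.

-968.280093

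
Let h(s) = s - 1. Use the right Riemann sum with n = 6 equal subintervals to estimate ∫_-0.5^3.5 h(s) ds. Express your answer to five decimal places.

Δs = (3.5 − (-0.5))/6 = 2/3.
Right endpoints: 1/6, 5/6, 1.5, 13/6, 17/6, 3.5.
h(1/6) = -5/6, h(5/6) = -1/6, h(1.5) = 0.5, h(13/6) = 7/6, h(17/6) = 11/6, h(3.5) = 2.5.
Sum = Δs · [h(1/6) + h(5/6) + h(1.5) + ...].
Sum ≈ 3.33333.

3.33333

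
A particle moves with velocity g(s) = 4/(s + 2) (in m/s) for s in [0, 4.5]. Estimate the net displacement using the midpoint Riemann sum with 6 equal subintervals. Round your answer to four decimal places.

Δs = (4.5 − 0)/6 = 0.75.
Midpoints: 0.375, 1.125, 1.875, 2.625, 3.375, 4.125.
g(0.375) = 32/19, g(1.125) = 1.28, g(1.875) = 32/31, g(2.625) = 32/37, g(3.375) = 32/43, g(4.125) = 32/49.
Sum = Δs · [g(0.375) + g(1.125) + g(1.875) + ...].
Sum ≈ 4.6939.

4.6939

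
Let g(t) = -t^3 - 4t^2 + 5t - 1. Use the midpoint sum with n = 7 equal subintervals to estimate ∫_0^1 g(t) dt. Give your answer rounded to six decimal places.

Δt = (1 − 0)/7 = 1/7.
Midpoints: 1/14, 3/14, 5/14, 0.5, 9/14, 11/14, 13/14.
g(1/14) = -1821/2744, g(3/14) = -335/2744, g(5/14) = 631/2744, g(0.5) = 0.375, g(9/14) = 811/2744, g(11/14) = -71/2744, g(13/14) = -1665/2744.
Sum = Δt · [g(1/14) + g(3/14) + g(5/14) + ...].
Sum ≈ -0.073980.

-0.073980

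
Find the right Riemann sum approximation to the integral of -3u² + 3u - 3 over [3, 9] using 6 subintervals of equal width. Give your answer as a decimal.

-714

Δu = (9 − 3)/6 = 1.
Right endpoints: 4, 5, 6, 7, 8, 9.
f(4) = -39, f(5) = -63, f(6) = -93, f(7) = -129, f(8) = -171, f(9) = -219.
Sum = Δu · [f(4) + f(5) + f(6) + ...].
Sum = -714.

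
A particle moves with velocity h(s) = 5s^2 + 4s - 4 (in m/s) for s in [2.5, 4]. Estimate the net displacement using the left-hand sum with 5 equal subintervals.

86.025

Δs = (4 − 2.5)/5 = 0.3.
Left endpoints: 2.5, 2.8, 3.1, 3.4, 3.7.
h(2.5) = 37.25, h(2.8) = 46.4, h(3.1) = 56.45, h(3.4) = 67.4, h(3.7) = 79.25.
Sum = Δs · [h(2.5) + h(2.8) + h(3.1) + h(3.4) + h(3.7)].
Sum = 86.025.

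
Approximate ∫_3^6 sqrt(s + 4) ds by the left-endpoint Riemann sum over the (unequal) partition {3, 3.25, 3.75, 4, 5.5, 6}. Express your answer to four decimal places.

Subinterval widths: 0.25, 0.5, 0.25, 1.5, 0.5.
Left endpoints: 3, 3.25, 3.75, 4, 5.5.
f(3) ≈ 2.6458, f(3.25) ≈ 2.6926, f(3.75) ≈ 2.7839, f(4) ≈ 2.8284, f(5.5) ≈ 3.0822.
Sum = Σ Δs_i · f(s_i).
Sum ≈ 8.4874.

8.4874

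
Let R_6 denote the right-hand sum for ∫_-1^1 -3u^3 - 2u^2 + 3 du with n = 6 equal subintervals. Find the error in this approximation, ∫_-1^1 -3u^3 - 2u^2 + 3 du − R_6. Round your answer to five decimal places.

1.07407

Exact integral: ∫_-1^1 f(u) du ≈ 4.6666667.
R_6 ≈ 3.5925926.
Error ≈ 4.6666667 − 3.5925926 ≈ 1.07407.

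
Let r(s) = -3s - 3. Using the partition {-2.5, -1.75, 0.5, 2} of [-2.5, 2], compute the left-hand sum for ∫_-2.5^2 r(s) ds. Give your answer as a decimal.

Subinterval widths: 0.75, 2.25, 1.5.
Left endpoints: -2.5, -1.75, 0.5.
r(-2.5) = 4.5, r(-1.75) = 2.25, r(0.5) = -4.5.
Sum = Σ Δs_i · r(s_i).
Sum = 1.6875.

1.6875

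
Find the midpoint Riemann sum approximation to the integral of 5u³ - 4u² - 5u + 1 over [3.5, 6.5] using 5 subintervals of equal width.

1656.36

Δu = (6.5 − 3.5)/5 = 0.6.
Midpoints: 3.8, 4.4, 5, 5.6, 6.2.
f(3.8) = 198.6, f(4.4) = 327.48, f(5) = 501, f(5.6) = 725.64, f(6.2) = 1007.88.
Sum = Δu · [f(3.8) + f(4.4) + f(5) + f(5.6) + f(6.2)].
Sum = 1656.36.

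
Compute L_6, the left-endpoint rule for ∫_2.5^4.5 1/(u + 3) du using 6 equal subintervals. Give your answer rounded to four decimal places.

0.3184

Δu = (4.5 − 2.5)/6 = 1/3.
Left endpoints: 2.5, 17/6, 19/6, 3.5, 23/6, 25/6.
f(2.5) = 2/11, f(17/6) = 6/35, f(19/6) = 6/37, f(3.5) = 2/13, f(23/6) = 6/41, f(25/6) = 6/43.
Sum = Δu · [f(2.5) + f(17/6) + f(19/6) + ...].
Sum ≈ 0.3184.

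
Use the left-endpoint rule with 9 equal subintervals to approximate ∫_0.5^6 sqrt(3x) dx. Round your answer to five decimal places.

Δx = (6 − 0.5)/9 = 11/18.
Left endpoints: 0.5, 10/9, 31/18, 7/3, 53/18, 32/9, 25/6, 43/9, 97/18.
f(0.5) ≈ 1.22474, f(10/9) ≈ 1.82574, f(31/18) ≈ 2.27303, f(7/3) ≈ 2.64575, f(53/18) ≈ 2.97209, f(32/9) ≈ 3.26599, f(25/6) ≈ 3.53553, f(43/9) ≈ 3.78594, f(97/18) ≈ 4.02078.
Sum = Δx · [f(0.5) + f(10/9) + f(31/18) + ...].
Sum ≈ 15.61364.

15.61364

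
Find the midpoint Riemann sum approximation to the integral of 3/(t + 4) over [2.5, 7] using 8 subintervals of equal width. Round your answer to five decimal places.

1.57767

Δt = (7 − 2.5)/8 = 0.5625.
Midpoints: 2.78125, 3.34375, 3.90625, 4.46875, 5.03125, 5.59375, 6.15625, 6.71875.
f(2.78125) = 96/217, f(3.34375) = 96/235, f(3.90625) = 96/253, f(4.46875) = 96/271, f(5.03125) = 96/289, f(5.59375) = 96/307, f(6.15625) = 96/325, f(6.71875) = 96/343.
Sum = Δt · [f(2.78125) + f(3.34375) + f(3.90625) + ...].
Sum ≈ 1.57767.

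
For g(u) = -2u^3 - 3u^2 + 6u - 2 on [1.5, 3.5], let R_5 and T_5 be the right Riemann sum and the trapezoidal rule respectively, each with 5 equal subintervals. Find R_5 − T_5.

R_5 = -106.36.
T_5 = -86.96.
R_5 − T_5 = -19.4.

-19.4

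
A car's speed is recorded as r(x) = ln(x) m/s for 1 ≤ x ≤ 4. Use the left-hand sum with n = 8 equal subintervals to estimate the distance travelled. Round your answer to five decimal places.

2.27651

Δx = (4 − 1)/8 = 0.375.
Left endpoints: 1, 1.375, 1.75, 2.125, 2.5, 2.875, 3.25, 3.625.
r(1) ≈ 0.00000, r(1.375) ≈ 0.31845, r(1.75) ≈ 0.55962, r(2.125) ≈ 0.75377, r(2.5) ≈ 0.91629, r(2.875) ≈ 1.05605, r(3.25) ≈ 1.17865, r(3.625) ≈ 1.28785.
Sum = Δx · [r(1) + r(1.375) + r(1.75) + ...].
Sum ≈ 2.27651.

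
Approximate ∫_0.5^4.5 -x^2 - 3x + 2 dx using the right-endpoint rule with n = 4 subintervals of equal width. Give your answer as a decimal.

-69

Δx = (4.5 − 0.5)/4 = 1.
Right endpoints: 1.5, 2.5, 3.5, 4.5.
f(1.5) = -4.75, f(2.5) = -11.75, f(3.5) = -20.75, f(4.5) = -31.75.
Sum = Δx · [f(1.5) + f(2.5) + f(3.5) + f(4.5)].
Sum = -69.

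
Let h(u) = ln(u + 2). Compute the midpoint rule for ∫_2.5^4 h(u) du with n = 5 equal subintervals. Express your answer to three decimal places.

2.482

Δu = (4 − 2.5)/5 = 0.3.
Midpoints: 2.65, 2.95, 3.25, 3.55, 3.85.
h(2.65) ≈ 1.537, h(2.95) ≈ 1.599, h(3.25) ≈ 1.658, h(3.55) ≈ 1.714, h(3.85) ≈ 1.766.
Sum = Δu · [h(2.65) + h(2.95) + h(3.25) + h(3.55) + h(3.85)].
Sum ≈ 2.482.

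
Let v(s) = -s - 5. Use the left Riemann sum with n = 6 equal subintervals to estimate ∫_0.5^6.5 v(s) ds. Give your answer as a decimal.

Δs = (6.5 − 0.5)/6 = 1.
Left endpoints: 0.5, 1.5, 2.5, 3.5, 4.5, 5.5.
v(0.5) = -5.5, v(1.5) = -6.5, v(2.5) = -7.5, v(3.5) = -8.5, v(4.5) = -9.5, v(5.5) = -10.5.
Sum = Δs · [v(0.5) + v(1.5) + v(2.5) + ...].
Sum = -48.

-48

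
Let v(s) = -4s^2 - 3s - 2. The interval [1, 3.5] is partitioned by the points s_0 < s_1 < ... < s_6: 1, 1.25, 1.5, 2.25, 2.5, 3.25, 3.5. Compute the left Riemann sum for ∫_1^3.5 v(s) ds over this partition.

Subinterval widths: 0.25, 0.25, 0.75, 0.25, 0.75, 0.25.
Left endpoints: 1, 1.25, 1.5, 2.25, 2.5, 3.25.
v(1) = -9, v(1.25) = -12, v(1.5) = -15.5, v(2.25) = -29, v(2.5) = -34.5, v(3.25) = -54.
Sum = Σ Δs_i · v(s_i).
Sum = -63.5.

-63.5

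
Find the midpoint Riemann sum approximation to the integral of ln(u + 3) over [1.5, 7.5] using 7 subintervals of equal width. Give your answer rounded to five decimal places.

11.92497

Δu = (7.5 − 1.5)/7 = 6/7.
Midpoints: 27/14, 39/14, 51/14, 4.5, 75/14, 87/14, 99/14.
f(27/14) ≈ 1.59505, f(39/14) ≈ 1.75539, f(51/14) ≈ 1.89354, f(4.5) ≈ 2.01490, f(75/14) ≈ 2.12312, f(87/14) ≈ 2.22076, f(99/14) ≈ 2.30970.
Sum = Δu · [f(27/14) + f(39/14) + f(51/14) + ...].
Sum ≈ 11.92497.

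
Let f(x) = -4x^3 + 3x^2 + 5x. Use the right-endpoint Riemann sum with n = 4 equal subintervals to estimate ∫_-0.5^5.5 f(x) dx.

Δx = (5.5 − (-0.5))/4 = 1.5.
Right endpoints: 1, 2.5, 4, 5.5.
f(1) = 4, f(2.5) = -31.25, f(4) = -188, f(5.5) = -547.25.
Sum = Δx · [f(1) + f(2.5) + f(4) + f(5.5)].
Sum = -1143.75.

-1143.75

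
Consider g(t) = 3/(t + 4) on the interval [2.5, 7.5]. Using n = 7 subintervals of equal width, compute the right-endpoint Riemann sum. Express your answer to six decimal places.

Δt = (7.5 − 2.5)/7 = 5/7.
Right endpoints: 45/14, 55/14, 65/14, 75/14, 85/14, 95/14, 7.5.
g(45/14) = 42/101, g(55/14) = 14/37, g(65/14) = 42/121, g(75/14) = 42/131, g(85/14) = 14/47, g(95/14) = 42/151, g(7.5) = 6/23.
Sum = Δt · [g(45/14) + g(55/14) + g(65/14) + ...].
Sum ≈ 1.642018.

1.642018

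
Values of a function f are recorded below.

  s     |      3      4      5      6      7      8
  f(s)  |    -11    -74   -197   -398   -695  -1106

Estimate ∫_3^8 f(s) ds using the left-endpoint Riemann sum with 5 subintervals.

Δs = 1.
Sum = 1·[(-11) + (-74) + (-197) + (-398) + (-695)] = -1375.

-1375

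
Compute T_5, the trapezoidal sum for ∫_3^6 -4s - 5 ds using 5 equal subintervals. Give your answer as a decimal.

-69

Δs = (6 − 3)/5 = 0.6.
f(3) = -17, f(3.6) = -19.4, f(4.2) = -21.8, f(4.8) = -24.2, f(5.4) = -26.6, f(6) = -29.
T_5 = (Δs/2)·[f(s_0) + 2f(s_1) + ... + 2f(s_{4}) + f(s_5)].
Sum = -69.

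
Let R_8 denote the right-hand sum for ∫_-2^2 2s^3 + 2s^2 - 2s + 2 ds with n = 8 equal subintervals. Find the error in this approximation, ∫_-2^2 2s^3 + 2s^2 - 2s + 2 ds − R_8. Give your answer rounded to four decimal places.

Exact integral: ∫_-2^2 f(s) ds ≈ 18.666667.
R_8 = 25.
Error ≈ 18.666667 − 25 ≈ -6.3333.

-6.3333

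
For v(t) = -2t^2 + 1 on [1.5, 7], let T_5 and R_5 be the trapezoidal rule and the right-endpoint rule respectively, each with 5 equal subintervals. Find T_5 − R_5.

51.425

T_5 = -223.135.
R_5 = -274.56.
T_5 − R_5 = 51.425.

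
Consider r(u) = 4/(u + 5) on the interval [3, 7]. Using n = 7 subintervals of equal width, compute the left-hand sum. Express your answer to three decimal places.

Δu = (7 − 3)/7 = 4/7.
Left endpoints: 3, 25/7, 29/7, 33/7, 37/7, 41/7, 45/7.
r(3) = 0.5, r(25/7) = 7/15, r(29/7) = 0.4375, r(33/7) = 7/17, r(37/7) = 7/18, r(41/7) = 7/19, r(45/7) = 0.35.
Sum = Δu · [r(3) + r(25/7) + r(29/7) + ...].
Sum ≈ 1.670.

1.670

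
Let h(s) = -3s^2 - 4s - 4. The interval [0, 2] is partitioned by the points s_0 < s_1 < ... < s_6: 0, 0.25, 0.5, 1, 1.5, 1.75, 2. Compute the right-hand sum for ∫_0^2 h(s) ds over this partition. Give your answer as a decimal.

-27.90625

Subinterval widths: 0.25, 0.25, 0.5, 0.5, 0.25, 0.25.
Right endpoints: 0.25, 0.5, 1, 1.5, 1.75, 2.
h(0.25) = -5.1875, h(0.5) = -6.75, h(1) = -11, h(1.5) = -16.75, h(1.75) = -20.1875, h(2) = -24.
Sum = Σ Δs_i · h(s_i).
Sum = -27.90625.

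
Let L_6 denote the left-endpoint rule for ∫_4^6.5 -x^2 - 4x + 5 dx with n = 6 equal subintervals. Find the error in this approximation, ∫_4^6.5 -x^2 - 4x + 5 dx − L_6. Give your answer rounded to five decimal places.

-7.47975

Exact integral: ∫_4^6.5 f(x) dx ≈ -110.2083333.
L_6 ≈ -102.7285880.
Error ≈ -110.2083333 − (-102.7285880) ≈ -7.47975.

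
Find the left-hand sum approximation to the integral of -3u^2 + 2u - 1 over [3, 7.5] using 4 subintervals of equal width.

Δu = (7.5 − 3)/4 = 1.125.
Left endpoints: 3, 4.125, 5.25, 6.375.
f(3) = -22, f(4.125) = -43.796875, f(5.25) = -73.1875, f(6.375) = -110.171875.
Sum = Δu · [f(3) + f(4.125) + f(5.25) + f(6.375)].
Sum = -280.30078125.

-280.30078125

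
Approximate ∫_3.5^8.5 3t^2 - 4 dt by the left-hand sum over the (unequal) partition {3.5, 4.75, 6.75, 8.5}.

Subinterval widths: 1.25, 2, 1.75.
Left endpoints: 3.5, 4.75, 6.75.
f(3.5) = 32.75, f(4.75) = 63.6875, f(6.75) = 132.6875.
Sum = Σ Δt_i · f(t_i).
Sum = 400.515625.

400.515625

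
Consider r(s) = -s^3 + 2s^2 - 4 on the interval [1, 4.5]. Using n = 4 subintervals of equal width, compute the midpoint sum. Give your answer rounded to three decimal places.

Δs = (4.5 − 1)/4 = 0.875.
Midpoints: 1.4375, 2.3125, 3.1875, 4.0625.
r(1.4375) = -11623/4096, r(2.3125) = -23229/4096, r(3.1875) = -65803/4096, r(4.0625) = -155809/4096.
Sum = Δs · [r(1.4375) + r(2.3125) + r(3.1875) + r(4.0625)].
Sum ≈ -54.787.

-54.787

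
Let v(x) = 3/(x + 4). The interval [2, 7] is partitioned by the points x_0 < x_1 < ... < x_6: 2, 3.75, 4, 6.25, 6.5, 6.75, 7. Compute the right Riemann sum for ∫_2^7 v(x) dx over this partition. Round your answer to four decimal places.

Subinterval widths: 1.75, 0.25, 2.25, 0.25, 0.25, 0.25.
Right endpoints: 3.75, 4, 6.25, 6.5, 6.75, 7.
v(3.75) = 12/31, v(4) = 0.375, v(6.25) = 12/41, v(6.5) = 2/7, v(6.75) = 12/43, v(7) = 3/11.
Sum = Σ Δx_i · v(x_i).
Sum ≈ 1.6391.

1.6391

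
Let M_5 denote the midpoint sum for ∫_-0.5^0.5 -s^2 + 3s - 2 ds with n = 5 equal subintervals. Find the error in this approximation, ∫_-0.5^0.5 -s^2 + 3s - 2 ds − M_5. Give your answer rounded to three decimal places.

-0.003

Exact integral: ∫_-0.5^0.5 f(s) ds ≈ -2.08333.
M_5 = -2.08.
Error ≈ -2.08333 − (-2.08) ≈ -0.003.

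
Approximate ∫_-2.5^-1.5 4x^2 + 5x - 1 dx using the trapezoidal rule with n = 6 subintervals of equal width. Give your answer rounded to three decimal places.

5.352

Δx = (-1.5 − (-2.5))/6 = 1/6.
f(-2.5) = 11.5, f(-7/3) = 82/9, f(-13/6) = 125/18, f(-2) = 5, f(-11/6) = 59/18, f(-5/3) = 16/9, f(-1.5) = 0.5.
T_6 = (Δx/2)·[f(x_0) + 2f(x_1) + ... + 2f(x_{5}) + f(x_6)].
Sum ≈ 5.352.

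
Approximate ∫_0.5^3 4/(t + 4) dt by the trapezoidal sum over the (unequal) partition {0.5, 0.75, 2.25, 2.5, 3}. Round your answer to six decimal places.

1.781580

Subinterval widths: 0.25, 1.5, 0.25, 0.5.
f(0.5) = 8/9, f(0.75) = 16/19, f(2.25) = 0.64, f(2.5) = 8/13, f(3) = 4/7.
On each subinterval the trapezoid contributes (Δt_i/2)·[f(t_{i-1}) + f(t_i)].
Sum ≈ 1.781580.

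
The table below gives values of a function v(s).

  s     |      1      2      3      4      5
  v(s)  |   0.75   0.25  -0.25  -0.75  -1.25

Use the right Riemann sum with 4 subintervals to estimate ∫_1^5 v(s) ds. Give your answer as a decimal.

-2

Δs = 1.
Sum = 1·[0.25 + (-0.25) + (-0.75) + (-1.25)] = -2.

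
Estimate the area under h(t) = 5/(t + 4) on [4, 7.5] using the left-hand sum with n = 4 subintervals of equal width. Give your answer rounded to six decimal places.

Δt = (7.5 − 4)/4 = 0.875.
Left endpoints: 4, 4.875, 5.75, 6.625.
h(4) = 0.625, h(4.875) = 40/71, h(5.75) = 20/39, h(6.625) = 8/17.
Sum = Δt · [h(4) + h(4.875) + h(5.75) + h(6.625)].
Sum ≈ 1.900315.

1.900315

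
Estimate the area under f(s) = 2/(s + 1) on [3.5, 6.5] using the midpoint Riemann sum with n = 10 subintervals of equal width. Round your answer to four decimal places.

1.0214

Δs = (6.5 − 3.5)/10 = 0.3.
Midpoints: 3.65, 3.95, 4.25, 4.55, 4.85, 5.15, 5.45, 5.75, 6.05, 6.35.
f(3.65) = 40/93, f(3.95) = 40/99, f(4.25) = 8/21, f(4.55) = 40/111, f(4.85) = 40/117, f(5.15) = 40/123, f(5.45) = 40/129, f(5.75) = 8/27, f(6.05) = 40/141, f(6.35) = 40/147.
Sum = Δs · [f(3.65) + f(3.95) + f(4.25) + ...].
Sum ≈ 1.0214.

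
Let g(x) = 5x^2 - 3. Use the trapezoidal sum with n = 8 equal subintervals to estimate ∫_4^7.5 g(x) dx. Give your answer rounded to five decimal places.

Δx = (7.5 − 4)/8 = 0.4375.
g(4) = 77, g(4.4375) = 95.45703125, g(4.875) = 115.828125, g(5.3125) = 138.11328125, g(5.75) = 162.3125, g(6.1875) = 188.42578125, g(6.625) = 216.453125, g(7.0625) = 246.39453125, g(7.5) = 278.25.
T_8 = (Δx/2)·[g(x_0) + 2g(x_1) + ... + 2g(x_{7}) + g(x_8)].
Sum ≈ 586.51660.

586.51660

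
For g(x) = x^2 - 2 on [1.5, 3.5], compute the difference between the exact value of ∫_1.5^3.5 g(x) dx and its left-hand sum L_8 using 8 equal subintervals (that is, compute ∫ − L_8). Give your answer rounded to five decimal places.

Exact integral: ∫_1.5^3.5 g(x) dx ≈ 9.1666667.
L_8 = 7.9375.
Error ≈ 9.1666667 − 7.9375 ≈ 1.22917.

1.22917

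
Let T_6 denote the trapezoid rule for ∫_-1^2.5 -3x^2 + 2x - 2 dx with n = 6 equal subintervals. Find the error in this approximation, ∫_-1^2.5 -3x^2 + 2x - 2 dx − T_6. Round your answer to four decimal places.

0.5955

Exact integral: ∫_-1^2.5 f(x) dx = -18.375.
T_6 ≈ -18.970486.
Error ≈ -18.375 − (-18.970486) ≈ 0.5955.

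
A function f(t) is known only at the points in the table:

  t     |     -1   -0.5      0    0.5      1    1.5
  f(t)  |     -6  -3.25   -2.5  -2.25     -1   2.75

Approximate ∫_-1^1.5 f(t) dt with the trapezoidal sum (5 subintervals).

Δt = 0.5.
T_5 = (0.5/2)·[(-6) + 2·(-3.25) + 2·(-2.5) + 2·(-2.25) + 2·(-1) + 2.75] = -5.3125.

-5.3125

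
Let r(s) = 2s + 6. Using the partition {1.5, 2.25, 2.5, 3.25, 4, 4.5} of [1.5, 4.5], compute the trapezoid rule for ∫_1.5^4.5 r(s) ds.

36

Subinterval widths: 0.75, 0.25, 0.75, 0.75, 0.5.
r(1.5) = 9, r(2.25) = 10.5, r(2.5) = 11, r(3.25) = 12.5, r(4) = 14, r(4.5) = 15.
On each subinterval the trapezoid contributes (Δs_i/2)·[r(s_{i-1}) + r(s_i)].
Sum = 36.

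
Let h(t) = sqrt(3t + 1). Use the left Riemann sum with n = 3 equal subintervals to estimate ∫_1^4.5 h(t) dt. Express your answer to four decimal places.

9.3978

Δt = (4.5 − 1)/3 = 7/6.
Left endpoints: 1, 13/6, 10/3.
h(1) ≈ 2.0000, h(13/6) ≈ 2.7386, h(10/3) ≈ 3.3166.
Sum = Δt · [h(1) + h(13/6) + h(10/3)].
Sum ≈ 9.3978.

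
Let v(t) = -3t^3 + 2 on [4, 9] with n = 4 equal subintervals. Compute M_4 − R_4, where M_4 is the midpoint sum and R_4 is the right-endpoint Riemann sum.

M_4 = -4680.6640625.
R_4 = -6041.796875.
M_4 − R_4 = 1361.1328125.

1361.1328125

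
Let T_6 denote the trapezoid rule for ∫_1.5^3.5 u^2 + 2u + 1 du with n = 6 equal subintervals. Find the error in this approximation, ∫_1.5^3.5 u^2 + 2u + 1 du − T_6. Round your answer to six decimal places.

-0.037037

Exact integral: ∫_1.5^3.5 f(u) du ≈ 25.16666667.
T_6 ≈ 25.20370370.
Error ≈ 25.16666667 − 25.20370370 ≈ -0.037037.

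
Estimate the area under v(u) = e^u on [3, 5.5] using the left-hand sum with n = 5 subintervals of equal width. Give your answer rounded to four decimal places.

Δu = (5.5 − 3)/5 = 0.5.
Left endpoints: 3, 3.5, 4, 4.5, 5.
v(3) ≈ 20.0855, v(3.5) ≈ 33.1155, v(4) ≈ 54.5982, v(4.5) ≈ 90.0171, v(5) ≈ 148.4132.
Sum = Δu · [v(3) + v(3.5) + v(4) + v(4.5) + v(5)].
Sum ≈ 173.1147.

173.1147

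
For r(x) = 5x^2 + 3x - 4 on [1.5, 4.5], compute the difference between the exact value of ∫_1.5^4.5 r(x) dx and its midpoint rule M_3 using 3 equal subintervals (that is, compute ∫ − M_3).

Exact integral: ∫_1.5^4.5 r(x) dx = 161.25.
M_3 = 160.
Error = 161.25 − 160 = 1.25.

1.25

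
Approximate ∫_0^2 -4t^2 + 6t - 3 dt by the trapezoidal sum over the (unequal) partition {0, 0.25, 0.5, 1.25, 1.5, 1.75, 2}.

Subinterval widths: 0.25, 0.25, 0.75, 0.25, 0.25, 0.25.
f(0) = -3, f(0.25) = -1.75, f(0.5) = -1, f(1.25) = -1.75, f(1.5) = -3, f(1.75) = -4.75, f(2) = -7.
On each subinterval the trapezoid contributes (Δt_i/2)·[f(t_{i-1}) + f(t_i)].
Sum = -5.

-5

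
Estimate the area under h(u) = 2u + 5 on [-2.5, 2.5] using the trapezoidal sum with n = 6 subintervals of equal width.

Δu = (2.5 − (-2.5))/6 = 5/6.
h(-2.5) = 0, h(-5/3) = 5/3, h(-5/6) = 10/3, h(0) = 5, h(5/6) = 20/3, h(5/3) = 25/3, h(2.5) = 10.
T_6 = (Δu/2)·[h(u_0) + 2h(u_1) + ... + 2h(u_{5}) + h(u_6)].
Sum = 25.

25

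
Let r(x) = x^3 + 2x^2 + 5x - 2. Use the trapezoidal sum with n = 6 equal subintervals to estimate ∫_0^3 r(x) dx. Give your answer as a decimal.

Δx = (3 − 0)/6 = 0.5.
r(0) = -2, r(0.5) = 1.125, r(1) = 6, r(1.5) = 13.375, r(2) = 24, r(2.5) = 38.625, r(3) = 58.
T_6 = (Δx/2)·[r(x_0) + 2r(x_1) + ... + 2r(x_{5}) + r(x_6)].
Sum = 55.5625.

55.5625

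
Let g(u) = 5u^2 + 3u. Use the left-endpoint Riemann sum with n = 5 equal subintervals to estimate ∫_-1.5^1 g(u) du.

5.625

Δu = (1 − (-1.5))/5 = 0.5.
Left endpoints: -1.5, -1, -0.5, 0, 0.5.
g(-1.5) = 6.75, g(-1) = 2, g(-0.5) = -0.25, g(0) = 0, g(0.5) = 2.75.
Sum = Δu · [g(-1.5) + g(-1) + g(-0.5) + g(0) + g(0.5)].
Sum = 5.625.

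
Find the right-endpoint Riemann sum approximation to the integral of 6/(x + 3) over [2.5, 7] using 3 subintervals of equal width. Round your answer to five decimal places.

Δx = (7 − 2.5)/3 = 1.5.
Right endpoints: 4, 5.5, 7.
f(4) = 6/7, f(5.5) = 12/17, f(7) = 0.6.
Sum = Δx · [f(4) + f(5.5) + f(7)].
Sum ≈ 3.24454.

3.24454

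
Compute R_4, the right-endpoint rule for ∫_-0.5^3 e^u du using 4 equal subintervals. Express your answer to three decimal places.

Δu = (3 − (-0.5))/4 = 0.875.
Right endpoints: 0.375, 1.25, 2.125, 3.
f(0.375) ≈ 1.455, f(1.25) ≈ 3.490, f(2.125) ≈ 8.373, f(3) ≈ 20.086.
Sum = Δu · [f(0.375) + f(1.25) + f(2.125) + f(3)].
Sum ≈ 29.228.

29.228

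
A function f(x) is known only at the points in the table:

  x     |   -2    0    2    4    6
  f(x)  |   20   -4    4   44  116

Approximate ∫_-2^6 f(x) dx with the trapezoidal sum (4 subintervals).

224

Δx = 2.
T_4 = (2/2)·[20 + 2·(-4) + 2·4 + 2·44 + 116] = 224.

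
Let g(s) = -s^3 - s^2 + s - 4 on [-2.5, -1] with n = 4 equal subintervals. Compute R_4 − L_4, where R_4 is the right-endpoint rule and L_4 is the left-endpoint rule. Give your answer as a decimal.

-2.953125

R_4 ≈ -5.31152.
L_4 ≈ -2.35840.
R_4 − L_4 = -2.953125.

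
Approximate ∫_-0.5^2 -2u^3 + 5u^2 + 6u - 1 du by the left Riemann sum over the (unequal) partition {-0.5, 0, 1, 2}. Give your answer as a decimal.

5.75

Subinterval widths: 0.5, 1, 1.
Left endpoints: -0.5, 0, 1.
f(-0.5) = -2.5, f(0) = -1, f(1) = 8.
Sum = Σ Δu_i · f(u_i).
Sum = 5.75.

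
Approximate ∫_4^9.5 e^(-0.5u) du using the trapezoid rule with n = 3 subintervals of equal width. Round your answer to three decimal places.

Δu = (9.5 − 4)/3 = 11/6.
f(4) ≈ 0.135, f(35/6) ≈ 0.054, f(23/3) ≈ 0.022, f(9.5) ≈ 0.009.
T_3 = (Δu/2)·[f(u_0) + 2f(u_1) + 2f(u_2) + f(u_3)].
Sum ≈ 0.271.

0.271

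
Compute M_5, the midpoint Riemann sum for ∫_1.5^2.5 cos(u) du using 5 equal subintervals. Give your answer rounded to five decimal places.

Δu = (2.5 − 1.5)/5 = 0.2.
Midpoints: 1.6, 1.8, 2, 2.2, 2.4.
f(1.6) ≈ -0.02920, f(1.8) ≈ -0.22720, f(2) ≈ -0.41615, f(2.2) ≈ -0.58850, f(2.4) ≈ -0.73739.
Sum = Δu · [f(1.6) + f(1.8) + f(2) + f(2.2) + f(2.4)].
Sum ≈ -0.39969.

-0.39969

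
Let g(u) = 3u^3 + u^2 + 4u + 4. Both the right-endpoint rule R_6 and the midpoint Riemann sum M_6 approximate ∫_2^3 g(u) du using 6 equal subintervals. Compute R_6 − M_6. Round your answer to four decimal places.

R_6 ≈ 74.692130.
M_6 ≈ 69.028935.
R_6 − M_6 ≈ 5.6632.

5.6632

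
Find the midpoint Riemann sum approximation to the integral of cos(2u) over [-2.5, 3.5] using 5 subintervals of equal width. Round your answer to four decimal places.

-0.1944

Δu = (3.5 − (-2.5))/5 = 1.2.
Midpoints: -1.9, -0.7, 0.5, 1.7, 2.9.
f(-1.9) ≈ -0.7910, f(-0.7) ≈ 0.1700, f(0.5) ≈ 0.5403, f(1.7) ≈ -0.9668, f(2.9) ≈ 0.8855.
Sum = Δu · [f(-1.9) + f(-0.7) + f(0.5) + f(1.7) + f(2.9)].
Sum ≈ -0.1944.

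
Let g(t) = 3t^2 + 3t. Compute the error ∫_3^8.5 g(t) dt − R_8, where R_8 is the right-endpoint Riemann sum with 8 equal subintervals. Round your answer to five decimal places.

-72.19824

Exact integral: ∫_3^8.5 g(t) dt = 682.
R_8 ≈ 754.1982422.
Error ≈ 682 − 754.1982422 ≈ -72.19824.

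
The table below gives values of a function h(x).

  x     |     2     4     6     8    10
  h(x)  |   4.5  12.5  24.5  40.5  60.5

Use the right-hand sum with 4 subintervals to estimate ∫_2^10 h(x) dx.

276

Δx = 2.
Sum = 2·[12.5 + 24.5 + 40.5 + 60.5] = 276.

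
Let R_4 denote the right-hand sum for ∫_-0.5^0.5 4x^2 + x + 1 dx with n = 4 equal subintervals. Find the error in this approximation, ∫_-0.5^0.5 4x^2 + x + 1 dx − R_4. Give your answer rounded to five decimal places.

-0.16667

Exact integral: ∫_-0.5^0.5 f(x) dx ≈ 1.3333333.
R_4 = 1.5.
Error ≈ 1.3333333 − 1.5 ≈ -0.16667.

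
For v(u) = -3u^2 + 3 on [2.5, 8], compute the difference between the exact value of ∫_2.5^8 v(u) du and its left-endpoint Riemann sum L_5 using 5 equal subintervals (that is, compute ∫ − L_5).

Exact integral: ∫_2.5^8 v(u) du = -479.875.
L_5 = -387.915.
Error = -479.875 − (-387.915) = -91.96.

-91.96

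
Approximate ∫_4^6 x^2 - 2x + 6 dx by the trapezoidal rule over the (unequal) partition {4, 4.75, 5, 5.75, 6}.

Subinterval widths: 0.75, 0.25, 0.75, 0.25.
f(4) = 14, f(4.75) = 19.0625, f(5) = 21, f(5.75) = 27.5625, f(6) = 30.
On each subinterval the trapezoid contributes (Δx_i/2)·[f(x_{i-1}) + f(x_i)].
Sum = 42.8125.

42.8125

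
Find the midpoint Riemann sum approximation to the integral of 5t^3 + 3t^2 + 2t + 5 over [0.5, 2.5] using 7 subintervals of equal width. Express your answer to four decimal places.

Δt = (2.5 − 0.5)/7 = 2/7.
Midpoints: 9/14, 13/14, 17/14, 1.5, 25/14, 29/14, 33/14.
f(9/14) = 24295/2744, f(13/14) = 36899/2744, f(17/14) = 57087/2744, f(1.5) = 31.625, f(25/14) = 127895/2744, f(29/14) = 182355/2744, f(33/14) = 252079/2744.
Sum = Δt · [f(9/14) + f(13/14) + f(17/14) + ...].
Sum ≈ 79.9031.

79.9031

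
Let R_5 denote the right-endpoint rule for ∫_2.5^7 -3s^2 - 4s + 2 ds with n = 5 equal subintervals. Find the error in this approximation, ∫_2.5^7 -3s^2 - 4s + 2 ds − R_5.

67.635

Exact integral: ∫_2.5^7 f(s) ds = -403.875.
R_5 = -471.51.
Error = -403.875 − (-471.51) = 67.635.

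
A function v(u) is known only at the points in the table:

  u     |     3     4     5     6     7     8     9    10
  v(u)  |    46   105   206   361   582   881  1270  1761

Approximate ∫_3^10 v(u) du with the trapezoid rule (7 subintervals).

4308.5

Δu = 1.
T_7 = (1/2)·[46 + 2·105 + 2·206 + 2·361 + 2·582 + 2·881 + 2·1270 + 1761] = 4308.5.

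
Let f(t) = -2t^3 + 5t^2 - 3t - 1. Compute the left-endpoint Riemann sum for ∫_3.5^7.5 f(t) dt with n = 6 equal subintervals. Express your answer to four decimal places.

-770.2963

Δt = (7.5 − 3.5)/6 = 2/3.
Left endpoints: 3.5, 25/6, 29/6, 5.5, 37/6, 41/6.
f(3.5) = -36, f(25/6) = -1927/27, f(29/6) = -3362/27, f(5.5) = -199, f(37/6) = -8056/27, f(41/6) = -11507/27.
Sum = Δt · [f(3.5) + f(25/6) + f(29/6) + ...].
Sum ≈ -770.2963.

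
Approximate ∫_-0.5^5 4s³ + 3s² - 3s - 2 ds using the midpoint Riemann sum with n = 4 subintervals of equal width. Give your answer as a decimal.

675.94140625

Δs = (5 − (-0.5))/4 = 1.375.
Midpoints: 0.1875, 1.5625, 2.9375, 4.3125.
f(0.1875) = -2489/1024, f(1.5625) = 16277/1024, f(2.9375) = 119259/1024, f(4.3125) = 370345/1024.
Sum = Δs · [f(0.1875) + f(1.5625) + f(2.9375) + f(4.3125)].
Sum = 675.94140625.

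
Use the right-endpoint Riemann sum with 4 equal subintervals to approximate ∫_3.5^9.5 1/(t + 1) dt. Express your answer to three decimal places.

Δt = (9.5 − 3.5)/4 = 1.5.
Right endpoints: 5, 6.5, 8, 9.5.
f(5) = 1/6, f(6.5) = 2/15, f(8) = 1/9, f(9.5) = 2/21.
Sum = Δt · [f(5) + f(6.5) + f(8) + f(9.5)].
Sum ≈ 0.760.

0.760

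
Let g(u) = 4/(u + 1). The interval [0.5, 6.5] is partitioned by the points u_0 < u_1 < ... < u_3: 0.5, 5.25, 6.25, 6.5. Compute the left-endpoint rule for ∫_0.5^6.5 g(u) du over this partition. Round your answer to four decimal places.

13.4446

Subinterval widths: 4.75, 1, 0.25.
Left endpoints: 0.5, 5.25, 6.25.
g(0.5) = 8/3, g(5.25) = 0.64, g(6.25) = 16/29.
Sum = Σ Δu_i · g(u_i).
Sum ≈ 13.4446.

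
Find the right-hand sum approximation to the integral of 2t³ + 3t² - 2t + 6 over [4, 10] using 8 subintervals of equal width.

Δt = (10 − 4)/8 = 0.75.
Right endpoints: 4.75, 5.5, 6.25, 7, 7.75, 8.5, 9.25, 10.
f(4.75) = 278.53125, f(5.5) = 418.5, f(6.25) = 598.96875, f(7) = 825, f(7.75) = 1101.65625, f(8.5) = 1434, f(9.25) = 1827.09375, f(10) = 2286.
Sum = Δt · [f(4.75) + f(5.5) + f(6.25) + ...].
Sum = 6577.3125.

6577.3125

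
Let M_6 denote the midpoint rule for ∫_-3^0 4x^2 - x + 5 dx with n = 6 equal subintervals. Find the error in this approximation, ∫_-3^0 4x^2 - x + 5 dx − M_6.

0.25

Exact integral: ∫_-3^0 f(x) dx = 55.5.
M_6 = 55.25.
Error = 55.5 − 55.25 = 0.25.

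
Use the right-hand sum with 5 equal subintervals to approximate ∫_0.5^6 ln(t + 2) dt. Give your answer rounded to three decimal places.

9.457

Δt = (6 − 0.5)/5 = 1.1.
Right endpoints: 1.6, 2.7, 3.8, 4.9, 6.
f(1.6) ≈ 1.281, f(2.7) ≈ 1.548, f(3.8) ≈ 1.758, f(4.9) ≈ 1.932, f(6) ≈ 2.079.
Sum = Δt · [f(1.6) + f(2.7) + f(3.8) + f(4.9) + f(6)].
Sum ≈ 9.457.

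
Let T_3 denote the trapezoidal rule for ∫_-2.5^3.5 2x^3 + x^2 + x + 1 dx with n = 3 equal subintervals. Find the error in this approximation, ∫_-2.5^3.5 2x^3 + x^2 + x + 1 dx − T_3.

-16

Exact integral: ∫_-2.5^3.5 f(x) dx = 84.
T_3 = 100.
Error = 84 − 100 = -16.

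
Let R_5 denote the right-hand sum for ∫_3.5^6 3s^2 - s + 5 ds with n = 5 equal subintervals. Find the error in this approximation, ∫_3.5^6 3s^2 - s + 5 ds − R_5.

-17.5

Exact integral: ∫_3.5^6 f(s) ds = 173.75.
R_5 = 191.25.
Error = 173.75 − 191.25 = -17.5.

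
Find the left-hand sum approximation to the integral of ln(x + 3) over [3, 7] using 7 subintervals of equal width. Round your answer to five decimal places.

Δx = (7 − 3)/7 = 4/7.
Left endpoints: 3, 25/7, 29/7, 33/7, 37/7, 41/7, 45/7.
f(3) ≈ 1.79176, f(25/7) ≈ 1.88273, f(29/7) ≈ 1.96611, f(33/7) ≈ 2.04307, f(37/7) ≈ 2.11453, f(41/7) ≈ 2.18122, f(45/7) ≈ 2.24374.
Sum = Δx · [f(3) + f(25/7) + f(29/7) + ...].
Sum ≈ 8.12753.

8.12753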